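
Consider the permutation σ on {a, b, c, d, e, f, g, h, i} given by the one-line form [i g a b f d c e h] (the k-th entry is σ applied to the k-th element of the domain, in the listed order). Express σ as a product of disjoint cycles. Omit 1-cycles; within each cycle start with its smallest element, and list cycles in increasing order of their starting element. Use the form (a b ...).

(a i h e f d b g c)

Start at a and follow images: a → i → h → e → f → d → b → g → c → a, giving the cycle (a i h e f d b g c).
Continuing from each remaining unvisited element yields (a i h e f d b g c).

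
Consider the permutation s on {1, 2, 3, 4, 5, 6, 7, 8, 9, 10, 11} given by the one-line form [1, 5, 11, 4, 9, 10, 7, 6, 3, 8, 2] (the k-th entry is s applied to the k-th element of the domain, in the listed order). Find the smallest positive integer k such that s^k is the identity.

15

The disjoint-cycle form of s has cycle lengths 5, 3, 1, 1, 1.
Since disjoint cycles commute, ord(s) = lcm(5, 3) = 15.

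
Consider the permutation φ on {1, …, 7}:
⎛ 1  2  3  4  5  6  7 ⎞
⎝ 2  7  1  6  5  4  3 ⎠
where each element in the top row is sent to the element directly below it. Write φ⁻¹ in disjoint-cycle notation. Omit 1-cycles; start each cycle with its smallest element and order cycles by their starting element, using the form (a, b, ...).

(1, 3, 7, 2)(4, 6)

First write φ in disjoint cycles: (1, 2, 7, 3)(4, 6).
The inverse reverses every cycle; in canonical form, φ⁻¹ = (1, 3, 7, 2)(4, 6).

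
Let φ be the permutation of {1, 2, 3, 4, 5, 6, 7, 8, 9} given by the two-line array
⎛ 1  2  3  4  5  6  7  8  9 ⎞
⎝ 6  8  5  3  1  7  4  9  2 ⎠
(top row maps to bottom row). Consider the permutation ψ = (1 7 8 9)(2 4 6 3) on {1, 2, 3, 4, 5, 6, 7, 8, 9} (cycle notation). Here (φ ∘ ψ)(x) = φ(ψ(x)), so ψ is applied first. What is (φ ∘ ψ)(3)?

(φ ∘ ψ)(3) = φ(ψ(3)). ψ(3) = 2, then φ(2) = 8. So (φ ∘ ψ)(3) = 8.

8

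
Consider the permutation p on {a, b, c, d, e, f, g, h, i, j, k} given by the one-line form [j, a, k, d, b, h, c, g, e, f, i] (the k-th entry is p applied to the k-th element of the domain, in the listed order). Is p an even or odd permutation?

odd

In disjoint-cycle form the cycle lengths are 10, 1.
A cycle of length ℓ contributes ℓ−1 transpositions, so p is a product of 9 transpositions — odd.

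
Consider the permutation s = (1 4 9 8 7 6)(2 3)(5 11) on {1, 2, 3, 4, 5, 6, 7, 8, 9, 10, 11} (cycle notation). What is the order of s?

The disjoint cycles have lengths 6, 2, 2, 1.
The order is lcm(6, 2, 2) = 6.

6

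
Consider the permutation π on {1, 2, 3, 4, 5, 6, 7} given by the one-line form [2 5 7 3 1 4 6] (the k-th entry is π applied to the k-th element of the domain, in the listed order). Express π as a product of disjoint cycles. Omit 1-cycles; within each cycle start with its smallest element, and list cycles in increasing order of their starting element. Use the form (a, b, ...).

Iterating π from 1 gives 1 → 2 → 5 → 1; that is the 3-cycle (1, 2, 5).
Repeating from the next unused element and collecting all non-trivial cycles gives (1, 2, 5)(3, 7, 6, 4).

(1, 2, 5)(3, 7, 6, 4)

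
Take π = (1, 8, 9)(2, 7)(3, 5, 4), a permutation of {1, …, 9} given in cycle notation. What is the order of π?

The cycle type of π is (3, 3, 2, 1).
Since disjoint cycles commute, ord(π) = lcm(3, 3, 2) = 6.

6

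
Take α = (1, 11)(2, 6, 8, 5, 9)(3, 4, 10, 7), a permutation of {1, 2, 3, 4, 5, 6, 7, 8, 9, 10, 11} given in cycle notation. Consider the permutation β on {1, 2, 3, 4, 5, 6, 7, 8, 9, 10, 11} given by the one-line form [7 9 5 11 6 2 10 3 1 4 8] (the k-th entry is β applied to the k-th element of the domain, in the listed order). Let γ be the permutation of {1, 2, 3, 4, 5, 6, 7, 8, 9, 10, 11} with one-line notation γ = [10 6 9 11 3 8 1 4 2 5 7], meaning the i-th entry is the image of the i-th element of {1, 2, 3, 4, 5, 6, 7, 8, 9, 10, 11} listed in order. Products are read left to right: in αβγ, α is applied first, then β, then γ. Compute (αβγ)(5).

10

(αβγ)(5) = γ(β(α(5))). α(5) = 9, then β(9) = 1, then γ(1) = 10, so the result is 10.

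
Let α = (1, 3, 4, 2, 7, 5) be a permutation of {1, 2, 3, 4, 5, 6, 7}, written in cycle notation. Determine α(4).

2

In the cycle (1, 3, 4, 2, 7, 5), 4 is followed by 2, so α(4) = 2.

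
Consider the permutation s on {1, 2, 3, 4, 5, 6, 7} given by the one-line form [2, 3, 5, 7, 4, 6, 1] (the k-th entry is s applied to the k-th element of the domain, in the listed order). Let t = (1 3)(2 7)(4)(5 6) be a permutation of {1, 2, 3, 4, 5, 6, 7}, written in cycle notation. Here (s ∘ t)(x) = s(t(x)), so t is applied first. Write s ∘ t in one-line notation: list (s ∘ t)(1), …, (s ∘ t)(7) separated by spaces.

(s ∘ t)(x) = s(t(x)). Computing each image: s(t(1)) = s(3) = 5, s(t(2)) = s(7) = 1, s(t(3)) = s(1) = 2, s(t(4)) = s(4) = 7, s(t(5)) = s(6) = 6, s(t(6)) = s(5) = 4, s(t(7)) = s(2) = 3.
Hence s ∘ t = [5 1 2 7 6 4 3].

5 1 2 7 6 4 3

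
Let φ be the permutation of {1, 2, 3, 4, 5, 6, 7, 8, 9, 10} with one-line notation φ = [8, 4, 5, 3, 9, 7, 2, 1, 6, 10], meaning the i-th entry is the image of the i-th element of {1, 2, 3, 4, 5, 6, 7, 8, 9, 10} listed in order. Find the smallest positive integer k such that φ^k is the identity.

14

Decomposing into disjoint cycles gives cycle lengths 7, 2, 1.
The order of φ is the least common multiple of its cycle lengths: lcm(7, 2) = 14.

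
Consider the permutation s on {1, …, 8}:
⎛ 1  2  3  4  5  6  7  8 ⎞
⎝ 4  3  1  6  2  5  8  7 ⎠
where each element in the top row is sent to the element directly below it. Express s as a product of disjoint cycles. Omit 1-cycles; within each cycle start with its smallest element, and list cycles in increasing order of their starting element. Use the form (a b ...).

Start at 1 and follow images: 1 → 4 → 6 → 5 → 2 → 3 → 1, giving the cycle (1 4 6 5 2 3).
Continuing from each remaining unvisited element yields (1 4 6 5 2 3)(7 8).

(1 4 6 5 2 3)(7 8)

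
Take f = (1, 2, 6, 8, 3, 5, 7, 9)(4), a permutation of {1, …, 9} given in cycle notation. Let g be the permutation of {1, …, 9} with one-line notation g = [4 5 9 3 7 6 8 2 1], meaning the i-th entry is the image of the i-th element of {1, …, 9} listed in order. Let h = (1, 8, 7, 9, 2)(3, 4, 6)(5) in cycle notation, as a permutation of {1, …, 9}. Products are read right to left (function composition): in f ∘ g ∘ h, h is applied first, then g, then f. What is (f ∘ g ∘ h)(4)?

(f ∘ g ∘ h)(4) = f(g(h(4))). h(4) = 6, then g(6) = 6, then f(6) = 8, so the result is 8.

8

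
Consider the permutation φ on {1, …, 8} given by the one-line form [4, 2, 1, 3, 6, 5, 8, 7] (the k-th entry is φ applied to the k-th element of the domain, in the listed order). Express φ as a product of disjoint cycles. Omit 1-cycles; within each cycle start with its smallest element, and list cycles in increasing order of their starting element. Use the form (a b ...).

From 1: 1 → 4 → 3 → 1, closing the cycle (1 4 3).
Repeating from the next unused element and collecting all non-trivial cycles gives (1 4 3)(5 6)(7 8).

(1 4 3)(5 6)(7 8)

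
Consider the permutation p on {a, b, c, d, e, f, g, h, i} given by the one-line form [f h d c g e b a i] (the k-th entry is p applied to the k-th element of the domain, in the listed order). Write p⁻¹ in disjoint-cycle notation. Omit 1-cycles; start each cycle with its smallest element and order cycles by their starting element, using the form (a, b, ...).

The cycle decomposition of p is (a, f, e, g, b, h)(c, d).
Reversing each cycle (and rotating so the smallest element leads) gives p⁻¹ = (a, h, b, g, e, f)(c, d).

(a, h, b, g, e, f)(c, d)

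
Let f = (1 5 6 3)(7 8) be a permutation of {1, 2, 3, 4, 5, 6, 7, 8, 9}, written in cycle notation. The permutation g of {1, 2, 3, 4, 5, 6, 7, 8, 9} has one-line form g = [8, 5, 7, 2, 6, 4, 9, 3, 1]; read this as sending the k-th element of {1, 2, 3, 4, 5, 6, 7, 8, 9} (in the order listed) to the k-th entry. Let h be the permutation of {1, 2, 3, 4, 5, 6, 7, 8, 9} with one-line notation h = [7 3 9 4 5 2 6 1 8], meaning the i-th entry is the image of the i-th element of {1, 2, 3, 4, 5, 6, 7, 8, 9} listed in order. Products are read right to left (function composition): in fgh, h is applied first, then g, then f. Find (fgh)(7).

(fgh)(7) = f(g(h(7))). h(7) = 6, then g(6) = 4, then f(4) = 4, so the result is 4.

4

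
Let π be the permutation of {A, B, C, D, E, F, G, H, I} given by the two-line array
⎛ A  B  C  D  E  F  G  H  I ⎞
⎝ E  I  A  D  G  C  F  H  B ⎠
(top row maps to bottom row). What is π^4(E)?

A

Tracing E → G → … returns to E after 5 steps, so E lies in a 5-cycle (A, E, G, F, C).
Stepping 4 places around the cycle: E → G → F → C → A.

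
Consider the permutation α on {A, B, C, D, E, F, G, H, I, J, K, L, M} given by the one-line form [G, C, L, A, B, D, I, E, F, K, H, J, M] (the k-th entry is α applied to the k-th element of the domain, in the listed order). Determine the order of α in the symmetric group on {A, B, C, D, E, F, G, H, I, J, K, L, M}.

35

The disjoint-cycle form of α has cycle lengths 7, 5, 1.
Since disjoint cycles commute, ord(α) = lcm(7, 5) = 35.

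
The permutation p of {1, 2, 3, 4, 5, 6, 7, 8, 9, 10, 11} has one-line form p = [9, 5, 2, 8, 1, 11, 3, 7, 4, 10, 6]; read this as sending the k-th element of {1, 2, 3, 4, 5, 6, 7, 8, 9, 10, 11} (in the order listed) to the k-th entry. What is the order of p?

The disjoint-cycle form of p has cycle lengths 8, 2, 1.
Since disjoint cycles commute, ord(p) = lcm(8, 2) = 8.

8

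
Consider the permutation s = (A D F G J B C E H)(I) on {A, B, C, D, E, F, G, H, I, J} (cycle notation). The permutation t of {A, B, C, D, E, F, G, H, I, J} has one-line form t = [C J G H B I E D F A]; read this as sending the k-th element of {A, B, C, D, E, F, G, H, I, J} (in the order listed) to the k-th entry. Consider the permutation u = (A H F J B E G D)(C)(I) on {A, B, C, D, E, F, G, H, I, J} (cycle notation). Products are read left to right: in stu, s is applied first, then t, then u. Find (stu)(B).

Chase B: s(B) = C; t(C) = G; u(G) = D. Hence (stu)(B) = D.

D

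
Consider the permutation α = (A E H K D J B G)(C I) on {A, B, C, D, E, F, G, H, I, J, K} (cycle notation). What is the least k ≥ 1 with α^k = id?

The cycle type of α is (8, 2, 1).
The order is lcm(8, 2) = 8.

8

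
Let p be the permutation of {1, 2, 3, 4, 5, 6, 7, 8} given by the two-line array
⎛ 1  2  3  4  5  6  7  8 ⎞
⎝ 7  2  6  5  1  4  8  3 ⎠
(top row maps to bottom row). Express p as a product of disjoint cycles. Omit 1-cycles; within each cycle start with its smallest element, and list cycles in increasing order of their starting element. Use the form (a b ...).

Iterating p from 1 gives 1 → 7 → 8 → 3 → 6 → 4 → 5 → 1; that is the 7-cycle (1 7 8 3 6 4 5).
Repeating from the next unused element and collecting all non-trivial cycles gives (1 7 8 3 6 4 5).

(1 7 8 3 6 4 5)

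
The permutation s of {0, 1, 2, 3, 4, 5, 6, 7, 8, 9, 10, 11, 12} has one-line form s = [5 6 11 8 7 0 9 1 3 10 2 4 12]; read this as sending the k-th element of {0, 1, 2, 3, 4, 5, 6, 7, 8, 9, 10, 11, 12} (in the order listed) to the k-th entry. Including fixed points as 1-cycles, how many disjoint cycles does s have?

The cycle decomposition is (0, 5)(1, 6, 9, 10, 2, 11, 4, 7)(3, 8)(12), which has 4 cycles (counting 1-cycles).

4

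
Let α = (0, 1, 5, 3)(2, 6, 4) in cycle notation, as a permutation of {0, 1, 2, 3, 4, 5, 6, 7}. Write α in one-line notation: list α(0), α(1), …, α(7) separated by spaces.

1 5 6 0 2 3 4 7

Each element maps to the next entry in its cycle (wrapping to the front): 0↦1, 1↦5, 2↦6, 3↦0, 4↦2, 5↦3, 6↦4, 7↦7.
So the one-line form is 1 5 6 0 2 3 4 7.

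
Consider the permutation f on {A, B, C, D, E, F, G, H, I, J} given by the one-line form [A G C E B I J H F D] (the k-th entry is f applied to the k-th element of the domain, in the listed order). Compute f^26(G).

Tracing G → J → … returns to G after 5 steps, so G lies in a 5-cycle (B G J D E).
Powers repeat with period 5 on this cycle, and 26 mod 5 = 1, so f^26(G) = f^1(G).
Advancing 1 step from G: G → J.

J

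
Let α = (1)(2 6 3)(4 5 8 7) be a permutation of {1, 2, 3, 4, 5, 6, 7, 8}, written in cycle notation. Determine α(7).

4

Within (4 5 8 7), 7 ↦ 4.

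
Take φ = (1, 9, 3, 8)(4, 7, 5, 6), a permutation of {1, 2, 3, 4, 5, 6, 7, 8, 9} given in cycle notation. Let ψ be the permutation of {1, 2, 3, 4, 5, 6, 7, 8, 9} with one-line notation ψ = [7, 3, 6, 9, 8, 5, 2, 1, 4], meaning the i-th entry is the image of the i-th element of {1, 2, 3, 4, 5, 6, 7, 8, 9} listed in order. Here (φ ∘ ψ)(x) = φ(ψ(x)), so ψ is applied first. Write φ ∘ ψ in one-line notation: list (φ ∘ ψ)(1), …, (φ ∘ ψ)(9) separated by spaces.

(φ ∘ ψ)(x) = φ(ψ(x)). Computing each image: φ(ψ(1)) = φ(7) = 5, φ(ψ(2)) = φ(3) = 8, φ(ψ(3)) = φ(6) = 4, φ(ψ(4)) = φ(9) = 3, φ(ψ(5)) = φ(8) = 1, φ(ψ(6)) = φ(5) = 6, φ(ψ(7)) = φ(2) = 2, φ(ψ(8)) = φ(1) = 9, φ(ψ(9)) = φ(4) = 7.
Hence φ ∘ ψ = [5 8 4 3 1 6 2 9 7].

5 8 4 3 1 6 2 9 7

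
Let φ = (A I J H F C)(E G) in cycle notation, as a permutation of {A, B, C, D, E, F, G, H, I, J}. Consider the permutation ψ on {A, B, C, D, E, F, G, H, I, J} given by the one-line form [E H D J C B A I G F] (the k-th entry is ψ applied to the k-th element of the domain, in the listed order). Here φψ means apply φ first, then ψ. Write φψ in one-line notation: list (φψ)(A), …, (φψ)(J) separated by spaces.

(φψ)(x) = ψ(φ(x)). Computing each image: ψ(φ(A)) = ψ(I) = G, ψ(φ(B)) = ψ(B) = H, ψ(φ(C)) = ψ(A) = E, ψ(φ(D)) = ψ(D) = J, ψ(φ(E)) = ψ(G) = A, ψ(φ(F)) = ψ(C) = D, ψ(φ(G)) = ψ(E) = C, ψ(φ(H)) = ψ(F) = B, ψ(φ(I)) = ψ(J) = F, ψ(φ(J)) = ψ(H) = I.
Hence φψ = [G H E J A D C B F I].

G H E J A D C B F I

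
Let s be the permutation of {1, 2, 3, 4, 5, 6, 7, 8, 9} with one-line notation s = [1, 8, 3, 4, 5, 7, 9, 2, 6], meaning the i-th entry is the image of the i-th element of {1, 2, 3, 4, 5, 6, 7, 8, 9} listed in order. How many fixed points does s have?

4

The fixed points (elements with s(x) = x) are {1, 3, 4, 5}, so there are 4.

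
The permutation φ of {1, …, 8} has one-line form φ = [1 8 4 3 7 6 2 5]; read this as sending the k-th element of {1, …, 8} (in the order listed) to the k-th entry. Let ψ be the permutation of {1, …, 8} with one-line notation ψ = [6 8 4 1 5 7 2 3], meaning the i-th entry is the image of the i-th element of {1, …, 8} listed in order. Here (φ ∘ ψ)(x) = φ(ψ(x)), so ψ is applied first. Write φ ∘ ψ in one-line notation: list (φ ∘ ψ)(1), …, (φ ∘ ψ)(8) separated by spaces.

Chase each element through ψ then φ: 1 → 6 → 6; 2 → 8 → 5; 3 → 4 → 3; 4 → 1 → 1; 5 → 5 → 7; 6 → 7 → 2; 7 → 2 → 8; 8 → 3 → 4.
So φ ∘ ψ in one-line form is 6 5 3 1 7 2 8 4.

6 5 3 1 7 2 8 4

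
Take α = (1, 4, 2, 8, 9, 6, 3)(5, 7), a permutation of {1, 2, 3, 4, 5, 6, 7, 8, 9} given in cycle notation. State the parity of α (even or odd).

The cycle lengths are 7, 2.
A cycle is odd iff its length is even; α has 1 even-length cycle, so sgn(α) = (−1)^1 and α is odd.

odd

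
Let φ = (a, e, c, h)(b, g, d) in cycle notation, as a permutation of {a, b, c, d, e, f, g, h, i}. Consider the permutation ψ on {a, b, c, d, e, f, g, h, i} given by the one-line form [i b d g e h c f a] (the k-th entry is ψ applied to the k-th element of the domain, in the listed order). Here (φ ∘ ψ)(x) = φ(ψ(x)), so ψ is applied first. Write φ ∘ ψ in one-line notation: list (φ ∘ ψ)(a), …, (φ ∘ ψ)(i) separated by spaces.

For each element, apply ψ then φ: a → i → i; b → b → g; c → d → b; d → g → d; e → e → c; f → h → a; g → c → h; h → f → f; i → a → e.
So φ ∘ ψ in one-line form is i g b d c a h f e.

i g b d c a h f e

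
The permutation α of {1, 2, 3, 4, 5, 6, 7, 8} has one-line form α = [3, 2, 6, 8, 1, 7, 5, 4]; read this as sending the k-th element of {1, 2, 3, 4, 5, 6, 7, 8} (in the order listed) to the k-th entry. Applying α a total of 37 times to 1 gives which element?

6

Tracing 1 → 3 → … returns to 1 after 5 steps, so 1 lies in a 5-cycle (1 3 6 7 5).
On a 5-cycle, α^5 is the identity, so α^37 = α^2 there (37 ≡ 2 mod 5).
Advancing 2 steps from 1: 1 → 3 → 6.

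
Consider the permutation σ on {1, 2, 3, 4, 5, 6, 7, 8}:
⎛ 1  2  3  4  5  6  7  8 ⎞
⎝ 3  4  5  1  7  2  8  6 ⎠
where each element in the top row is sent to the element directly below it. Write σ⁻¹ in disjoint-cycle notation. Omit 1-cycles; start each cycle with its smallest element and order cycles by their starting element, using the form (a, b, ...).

The cycle decomposition of σ is (1, 3, 5, 7, 8, 6, 2, 4).
Reversing each cycle (and rotating so the smallest element leads) gives σ⁻¹ = (1, 4, 2, 6, 8, 7, 5, 3).

(1, 4, 2, 6, 8, 7, 5, 3)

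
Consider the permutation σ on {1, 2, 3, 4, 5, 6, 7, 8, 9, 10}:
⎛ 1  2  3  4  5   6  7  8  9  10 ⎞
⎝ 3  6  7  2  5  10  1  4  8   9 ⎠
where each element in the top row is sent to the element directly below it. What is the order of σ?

6

The disjoint-cycle form of σ has cycle lengths 6, 3, 1.
Since disjoint cycles commute, ord(σ) = lcm(6, 3) = 6.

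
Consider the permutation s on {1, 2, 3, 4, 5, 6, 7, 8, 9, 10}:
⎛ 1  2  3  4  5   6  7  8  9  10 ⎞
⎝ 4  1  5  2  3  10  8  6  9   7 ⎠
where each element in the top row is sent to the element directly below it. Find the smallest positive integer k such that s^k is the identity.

12

Writing s as disjoint cycles, the cycle lengths are 4, 3, 2, 1.
Since disjoint cycles commute, ord(s) = lcm(4, 3, 2) = 12.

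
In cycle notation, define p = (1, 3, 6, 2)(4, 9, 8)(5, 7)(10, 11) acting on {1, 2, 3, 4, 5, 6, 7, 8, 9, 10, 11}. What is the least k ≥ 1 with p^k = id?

The cycle type of p is (4, 3, 2, 2).
The order of p is the least common multiple of its cycle lengths: lcm(4, 3, 2, 2) = 12.

12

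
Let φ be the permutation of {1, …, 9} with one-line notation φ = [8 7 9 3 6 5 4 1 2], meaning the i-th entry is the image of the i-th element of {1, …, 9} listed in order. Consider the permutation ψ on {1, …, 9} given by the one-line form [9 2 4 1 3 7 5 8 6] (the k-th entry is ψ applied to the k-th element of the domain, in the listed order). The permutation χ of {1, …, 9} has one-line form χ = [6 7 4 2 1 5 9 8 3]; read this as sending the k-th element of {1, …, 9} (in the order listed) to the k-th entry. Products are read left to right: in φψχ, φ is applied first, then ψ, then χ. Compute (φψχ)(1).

8

(φψχ)(1) = χ(ψ(φ(1))). φ(1) = 8, then ψ(8) = 8, then χ(8) = 8, so the result is 8.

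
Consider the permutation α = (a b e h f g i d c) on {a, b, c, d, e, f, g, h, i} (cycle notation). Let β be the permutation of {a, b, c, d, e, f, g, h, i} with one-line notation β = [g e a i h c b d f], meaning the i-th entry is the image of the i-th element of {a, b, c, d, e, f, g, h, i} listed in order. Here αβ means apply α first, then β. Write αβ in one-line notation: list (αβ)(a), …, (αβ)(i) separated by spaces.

e h g a d b f c i

(αβ)(x) = β(α(x)). Computing each image: β(α(a)) = β(b) = e, β(α(b)) = β(e) = h, β(α(c)) = β(a) = g, β(α(d)) = β(c) = a, β(α(e)) = β(h) = d, β(α(f)) = β(g) = b, β(α(g)) = β(i) = f, β(α(h)) = β(f) = c, β(α(i)) = β(d) = i.
Hence αβ = [e h g a d b f c i].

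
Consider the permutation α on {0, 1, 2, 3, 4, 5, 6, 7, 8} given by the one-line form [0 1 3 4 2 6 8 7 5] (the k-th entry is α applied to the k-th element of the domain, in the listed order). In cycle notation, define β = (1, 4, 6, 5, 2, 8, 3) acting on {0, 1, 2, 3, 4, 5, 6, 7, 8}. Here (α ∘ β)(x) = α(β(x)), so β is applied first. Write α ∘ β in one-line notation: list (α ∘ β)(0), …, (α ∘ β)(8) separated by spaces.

0 2 5 1 8 3 6 7 4

(α ∘ β)(x) = α(β(x)). Computing each image: α(β(0)) = α(0) = 0, α(β(1)) = α(4) = 2, α(β(2)) = α(8) = 5, α(β(3)) = α(1) = 1, α(β(4)) = α(6) = 8, α(β(5)) = α(2) = 3, α(β(6)) = α(5) = 6, α(β(7)) = α(7) = 7, α(β(8)) = α(3) = 4.
Hence α ∘ β = [0 2 5 1 8 3 6 7 4].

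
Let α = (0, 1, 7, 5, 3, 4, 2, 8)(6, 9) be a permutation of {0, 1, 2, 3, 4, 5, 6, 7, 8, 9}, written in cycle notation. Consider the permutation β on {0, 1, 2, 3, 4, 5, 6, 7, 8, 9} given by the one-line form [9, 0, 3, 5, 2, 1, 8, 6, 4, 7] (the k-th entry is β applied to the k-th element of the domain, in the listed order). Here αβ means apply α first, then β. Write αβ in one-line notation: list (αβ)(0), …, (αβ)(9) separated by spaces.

Chase each element through α then β: 0 → 1 → 0; 1 → 7 → 6; 2 → 8 → 4; 3 → 4 → 2; 4 → 2 → 3; 5 → 3 → 5; 6 → 9 → 7; 7 → 5 → 1; 8 → 0 → 9; 9 → 6 → 8.
Collecting the images, αβ = [0 6 4 2 3 5 7 1 9 8].

0 6 4 2 3 5 7 1 9 8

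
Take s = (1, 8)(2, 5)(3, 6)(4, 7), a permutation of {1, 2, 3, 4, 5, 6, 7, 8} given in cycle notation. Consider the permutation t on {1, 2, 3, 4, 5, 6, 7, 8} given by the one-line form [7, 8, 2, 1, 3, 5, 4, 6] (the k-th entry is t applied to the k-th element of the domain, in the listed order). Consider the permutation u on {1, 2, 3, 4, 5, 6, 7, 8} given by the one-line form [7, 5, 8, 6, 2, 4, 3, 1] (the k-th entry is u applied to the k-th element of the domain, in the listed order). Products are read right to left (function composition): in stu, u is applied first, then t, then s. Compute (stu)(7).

5

Apply the permutations in order: u(7) = 3, then t(3) = 2, then s(2) = 5. So (stu)(7) = 5.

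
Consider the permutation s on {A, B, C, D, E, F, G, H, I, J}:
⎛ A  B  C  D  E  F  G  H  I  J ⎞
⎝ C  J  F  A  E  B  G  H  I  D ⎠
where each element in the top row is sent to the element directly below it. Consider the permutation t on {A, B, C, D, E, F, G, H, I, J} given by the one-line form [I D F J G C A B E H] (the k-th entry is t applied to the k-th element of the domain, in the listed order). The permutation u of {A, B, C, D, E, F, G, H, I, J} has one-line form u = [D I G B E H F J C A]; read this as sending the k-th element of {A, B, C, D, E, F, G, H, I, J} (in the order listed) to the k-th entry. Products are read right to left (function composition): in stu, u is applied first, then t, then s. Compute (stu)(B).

E

Apply the permutations in order: u(B) = I, then t(I) = E, then s(E) = E. So (stu)(B) = E.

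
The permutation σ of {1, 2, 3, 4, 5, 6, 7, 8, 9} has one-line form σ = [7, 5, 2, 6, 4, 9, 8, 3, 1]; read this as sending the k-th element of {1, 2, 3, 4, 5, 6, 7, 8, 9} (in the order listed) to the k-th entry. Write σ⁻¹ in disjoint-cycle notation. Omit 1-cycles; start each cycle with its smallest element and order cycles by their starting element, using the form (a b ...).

(1 9 6 4 5 2 3 8 7)

First write σ in disjoint cycles: (1 7 8 3 2 5 4 6 9).
Reversing each cycle (and rotating so the smallest element leads) gives σ⁻¹ = (1 9 6 4 5 2 3 8 7).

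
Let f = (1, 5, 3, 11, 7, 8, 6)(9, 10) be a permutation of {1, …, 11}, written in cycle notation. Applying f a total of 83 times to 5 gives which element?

5 lies in the 7-cycle (1, 5, 3, 11, 7, 8, 6).
Since the cycle has length 7, f^83 acts on it the same as f^6 (83 mod 7 = 6).
Advancing 6 steps from 5: 5 → 3 → 11 → 7 → 8 → 6 → 1.

1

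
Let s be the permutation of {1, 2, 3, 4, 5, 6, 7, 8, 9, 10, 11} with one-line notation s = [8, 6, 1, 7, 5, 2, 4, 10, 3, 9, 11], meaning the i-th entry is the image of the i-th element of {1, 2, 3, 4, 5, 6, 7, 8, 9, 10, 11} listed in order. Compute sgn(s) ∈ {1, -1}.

1

In disjoint-cycle form the cycle lengths are 5, 2, 2, 1, 1.
A cycle is odd iff its length is even; s has 2 even-length cycles, so sgn(s) = (−1)^2 and s is even.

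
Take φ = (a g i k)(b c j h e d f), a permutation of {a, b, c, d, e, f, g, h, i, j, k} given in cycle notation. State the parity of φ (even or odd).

The cycle lengths are 7, 4.
A cycle is odd iff its length is even; φ has 1 even-length cycle, so sgn(φ) = (−1)^1 and φ is odd.

odd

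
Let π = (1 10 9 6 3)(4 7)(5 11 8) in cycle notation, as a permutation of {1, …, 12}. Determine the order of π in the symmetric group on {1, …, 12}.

30

The disjoint cycles have lengths 5, 3, 2, 1, 1.
The order is lcm(5, 3, 2) = 30.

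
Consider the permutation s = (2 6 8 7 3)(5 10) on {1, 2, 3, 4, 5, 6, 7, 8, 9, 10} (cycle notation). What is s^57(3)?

6

3 lies in the 5-cycle (2 6 8 7 3).
Powers repeat with period 5 on this cycle, and 57 mod 5 = 2, so s^57(3) = s^2(3).
Stepping 2 places around the cycle: 3 → 2 → 6.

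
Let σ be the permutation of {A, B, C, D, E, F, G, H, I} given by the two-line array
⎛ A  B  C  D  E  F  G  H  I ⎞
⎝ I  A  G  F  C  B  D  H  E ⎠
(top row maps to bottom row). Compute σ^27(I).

G

Tracing I → E → … returns to I after 8 steps, so I lies in an 8-cycle (A, I, E, C, G, D, F, B).
Since the cycle has length 8, σ^27 acts on it the same as σ^3 (27 mod 8 = 3).
Stepping 3 places around the cycle: I → E → C → G.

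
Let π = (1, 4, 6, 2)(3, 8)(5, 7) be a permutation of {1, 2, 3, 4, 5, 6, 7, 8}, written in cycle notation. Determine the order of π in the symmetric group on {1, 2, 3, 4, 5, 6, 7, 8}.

4

The disjoint cycles have lengths 4, 2, 2.
The order is lcm(4, 2, 2) = 4.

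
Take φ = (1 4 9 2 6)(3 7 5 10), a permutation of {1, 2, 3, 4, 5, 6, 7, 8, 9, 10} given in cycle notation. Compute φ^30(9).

9

9 lies in the 5-cycle (1 4 9 2 6).
On a 5-cycle, φ^5 is the identity, so φ^30 = φ^0 there (30 ≡ 0 mod 5).
So φ^30(9) = 9.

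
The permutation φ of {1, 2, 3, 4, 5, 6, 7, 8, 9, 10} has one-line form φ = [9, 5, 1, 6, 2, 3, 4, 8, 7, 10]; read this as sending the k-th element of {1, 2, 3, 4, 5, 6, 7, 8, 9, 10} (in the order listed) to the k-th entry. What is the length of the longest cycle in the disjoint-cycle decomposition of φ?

6

Decomposing into disjoint cycles gives (1 9 7 4 6 3)(2 5); the longest has length 6.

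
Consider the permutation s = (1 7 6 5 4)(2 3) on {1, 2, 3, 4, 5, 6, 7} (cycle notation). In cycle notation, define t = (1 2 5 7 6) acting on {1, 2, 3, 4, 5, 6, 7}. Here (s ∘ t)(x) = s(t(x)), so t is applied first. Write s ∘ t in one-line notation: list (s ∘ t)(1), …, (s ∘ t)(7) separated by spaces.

For each element, apply t then s: 1 → 2 → 3; 2 → 5 → 4; 3 → 3 → 2; 4 → 4 → 1; 5 → 7 → 6; 6 → 1 → 7; 7 → 6 → 5.
Collecting the images, s ∘ t = [3 4 2 1 6 7 5].

3 4 2 1 6 7 5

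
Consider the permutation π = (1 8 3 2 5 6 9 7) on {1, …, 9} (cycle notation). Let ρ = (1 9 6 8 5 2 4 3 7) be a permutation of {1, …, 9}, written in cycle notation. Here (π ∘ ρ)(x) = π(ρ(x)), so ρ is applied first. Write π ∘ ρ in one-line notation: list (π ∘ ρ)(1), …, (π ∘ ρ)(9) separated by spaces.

(π ∘ ρ)(x) = π(ρ(x)). Computing each image: π(ρ(1)) = π(9) = 7, π(ρ(2)) = π(4) = 4, π(ρ(3)) = π(7) = 1, π(ρ(4)) = π(3) = 2, π(ρ(5)) = π(2) = 5, π(ρ(6)) = π(8) = 3, π(ρ(7)) = π(1) = 8, π(ρ(8)) = π(5) = 6, π(ρ(9)) = π(6) = 9.
Hence π ∘ ρ = [7 4 1 2 5 3 8 6 9].

7 4 1 2 5 3 8 6 9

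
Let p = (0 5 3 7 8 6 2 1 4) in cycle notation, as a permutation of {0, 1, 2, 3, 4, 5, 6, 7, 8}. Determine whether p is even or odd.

even

The cycle lengths are 9.
A cycle is odd iff its length is even; p has 0 even-length cycles, so sgn(p) = (−1)^0 and p is even.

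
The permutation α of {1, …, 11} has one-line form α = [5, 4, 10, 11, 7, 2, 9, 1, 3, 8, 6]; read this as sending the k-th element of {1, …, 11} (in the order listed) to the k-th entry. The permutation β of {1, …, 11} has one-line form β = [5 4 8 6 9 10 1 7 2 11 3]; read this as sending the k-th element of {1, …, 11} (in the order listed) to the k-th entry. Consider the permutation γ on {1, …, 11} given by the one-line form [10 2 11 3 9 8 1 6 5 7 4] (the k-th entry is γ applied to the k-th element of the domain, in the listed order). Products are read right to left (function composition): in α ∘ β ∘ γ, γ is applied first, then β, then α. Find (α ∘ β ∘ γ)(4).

Chase 4: γ(4) = 3; β(3) = 8; α(8) = 1. Hence (α ∘ β ∘ γ)(4) = 1.

1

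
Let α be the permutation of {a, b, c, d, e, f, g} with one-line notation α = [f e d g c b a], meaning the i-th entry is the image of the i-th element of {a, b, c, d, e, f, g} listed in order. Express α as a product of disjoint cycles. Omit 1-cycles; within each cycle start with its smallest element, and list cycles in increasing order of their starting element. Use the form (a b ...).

(a f b e c d g)

Start at a and follow images: a → f → b → e → c → d → g → a, giving the cycle (a f b e c d g).
Repeating from the next unused element and collecting all non-trivial cycles gives (a f b e c d g).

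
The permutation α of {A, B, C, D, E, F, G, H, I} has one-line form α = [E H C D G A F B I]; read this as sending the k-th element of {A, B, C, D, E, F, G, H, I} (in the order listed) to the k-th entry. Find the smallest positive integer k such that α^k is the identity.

4

The disjoint-cycle form of α has cycle lengths 4, 2, 1, 1, 1.
The order of α is the least common multiple of its cycle lengths: lcm(4, 2) = 4.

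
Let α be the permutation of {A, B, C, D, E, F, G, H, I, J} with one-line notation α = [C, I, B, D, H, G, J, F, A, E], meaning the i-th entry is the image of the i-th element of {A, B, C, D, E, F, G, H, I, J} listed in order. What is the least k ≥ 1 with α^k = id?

20

Writing α as disjoint cycles, the cycle lengths are 5, 4, 1.
Since disjoint cycles commute, ord(α) = lcm(5, 4) = 20.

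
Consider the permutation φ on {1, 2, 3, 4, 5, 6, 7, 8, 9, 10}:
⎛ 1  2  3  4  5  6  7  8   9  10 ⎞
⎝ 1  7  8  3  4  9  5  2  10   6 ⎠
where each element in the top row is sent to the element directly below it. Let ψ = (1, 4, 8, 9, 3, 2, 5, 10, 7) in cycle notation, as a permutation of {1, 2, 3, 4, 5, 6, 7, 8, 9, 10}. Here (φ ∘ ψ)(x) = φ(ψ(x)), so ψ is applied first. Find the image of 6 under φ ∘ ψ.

First apply ψ: ψ(6) = 6, then φ(6) = 9. Thus (φ ∘ ψ)(6) = 9.

9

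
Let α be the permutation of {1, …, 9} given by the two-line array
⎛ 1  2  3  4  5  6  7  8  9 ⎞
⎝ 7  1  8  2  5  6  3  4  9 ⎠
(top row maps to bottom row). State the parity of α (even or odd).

odd

In disjoint-cycle form the cycle lengths are 6, 1, 1, 1.
A cycle is odd iff its length is even; α has 1 even-length cycle, so sgn(α) = (−1)^1 and α is odd.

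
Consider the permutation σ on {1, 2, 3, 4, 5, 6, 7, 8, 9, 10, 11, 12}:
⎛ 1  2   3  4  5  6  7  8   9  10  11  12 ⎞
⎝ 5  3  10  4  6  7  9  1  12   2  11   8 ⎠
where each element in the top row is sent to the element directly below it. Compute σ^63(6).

6

Tracing 6 → 7 → … returns to 6 after 7 steps, so 6 lies in a 7-cycle (1 5 6 7 9 12 8).
Powers repeat with period 7 on this cycle, and 63 mod 7 = 0, so σ^63(6) = σ^0(6).
So σ^63(6) = 6.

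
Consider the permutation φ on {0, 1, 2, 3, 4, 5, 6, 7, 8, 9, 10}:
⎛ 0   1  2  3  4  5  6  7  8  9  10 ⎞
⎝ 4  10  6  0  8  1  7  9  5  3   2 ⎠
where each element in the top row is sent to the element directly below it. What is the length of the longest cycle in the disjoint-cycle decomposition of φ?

11

Decomposing into disjoint cycles gives (0 4 8 5 1 10 2 6 7 9 3); the longest has length 11.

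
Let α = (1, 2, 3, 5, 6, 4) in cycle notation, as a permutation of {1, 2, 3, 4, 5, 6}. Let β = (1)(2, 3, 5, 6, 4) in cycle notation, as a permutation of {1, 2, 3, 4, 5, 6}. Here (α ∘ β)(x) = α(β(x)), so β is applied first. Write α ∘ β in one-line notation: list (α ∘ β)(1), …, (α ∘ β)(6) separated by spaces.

2 5 6 3 4 1

(α ∘ β)(x) = α(β(x)). Computing each image: α(β(1)) = α(1) = 2, α(β(2)) = α(3) = 5, α(β(3)) = α(5) = 6, α(β(4)) = α(2) = 3, α(β(5)) = α(6) = 4, α(β(6)) = α(4) = 1.
Hence α ∘ β = [2 5 6 3 4 1].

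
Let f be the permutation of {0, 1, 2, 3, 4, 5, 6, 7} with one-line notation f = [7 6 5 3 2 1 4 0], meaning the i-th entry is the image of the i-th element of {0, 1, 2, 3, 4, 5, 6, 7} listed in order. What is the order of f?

10

Decomposing into disjoint cycles gives cycle lengths 5, 2, 1.
The order of f is the least common multiple of its cycle lengths: lcm(5, 2) = 10.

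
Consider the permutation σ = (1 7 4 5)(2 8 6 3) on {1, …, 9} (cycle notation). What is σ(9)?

9

9 does not appear in any cycle of σ, so it is a fixed point: σ(9) = 9.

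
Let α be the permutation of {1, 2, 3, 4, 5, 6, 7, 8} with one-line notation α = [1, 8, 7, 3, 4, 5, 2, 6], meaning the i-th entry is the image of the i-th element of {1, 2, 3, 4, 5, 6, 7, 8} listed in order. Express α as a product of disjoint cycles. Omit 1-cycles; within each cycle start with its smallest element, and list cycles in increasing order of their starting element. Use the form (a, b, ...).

Iterating α from 2 gives 2 → 8 → 6 → 5 → 4 → 3 → 7 → 2; that is the 7-cycle (2, 8, 6, 5, 4, 3, 7).
Continuing from each remaining unvisited element yields (2, 8, 6, 5, 4, 3, 7).

(2, 8, 6, 5, 4, 3, 7)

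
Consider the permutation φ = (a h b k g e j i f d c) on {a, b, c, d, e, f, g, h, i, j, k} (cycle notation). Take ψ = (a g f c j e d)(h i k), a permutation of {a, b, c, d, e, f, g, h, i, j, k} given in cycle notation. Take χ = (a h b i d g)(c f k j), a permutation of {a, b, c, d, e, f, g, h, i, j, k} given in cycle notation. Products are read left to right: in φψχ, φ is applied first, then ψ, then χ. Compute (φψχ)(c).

a

Apply the permutations in order: φ(c) = a, then ψ(a) = g, then χ(g) = a. So (φψχ)(c) = a.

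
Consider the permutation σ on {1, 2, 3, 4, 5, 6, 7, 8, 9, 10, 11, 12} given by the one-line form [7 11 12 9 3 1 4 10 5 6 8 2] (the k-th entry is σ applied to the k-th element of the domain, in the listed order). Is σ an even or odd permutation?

In disjoint-cycle form the cycle lengths are 12.
A cycle is odd iff its length is even; σ has 1 even-length cycle, so sgn(σ) = (−1)^1 and σ is odd.

odd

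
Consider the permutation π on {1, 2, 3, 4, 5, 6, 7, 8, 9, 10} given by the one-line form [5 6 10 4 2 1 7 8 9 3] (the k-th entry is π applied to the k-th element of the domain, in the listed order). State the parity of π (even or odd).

even

In disjoint-cycle form the cycle lengths are 4, 2, 1, 1, 1, 1.
A cycle is odd iff its length is even; π has 2 even-length cycles, so sgn(π) = (−1)^2 and π is even.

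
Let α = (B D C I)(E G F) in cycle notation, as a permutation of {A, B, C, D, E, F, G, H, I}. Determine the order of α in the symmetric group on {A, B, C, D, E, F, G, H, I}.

The cycle type of α is (4, 3, 1, 1).
The order is lcm(4, 3) = 12.

12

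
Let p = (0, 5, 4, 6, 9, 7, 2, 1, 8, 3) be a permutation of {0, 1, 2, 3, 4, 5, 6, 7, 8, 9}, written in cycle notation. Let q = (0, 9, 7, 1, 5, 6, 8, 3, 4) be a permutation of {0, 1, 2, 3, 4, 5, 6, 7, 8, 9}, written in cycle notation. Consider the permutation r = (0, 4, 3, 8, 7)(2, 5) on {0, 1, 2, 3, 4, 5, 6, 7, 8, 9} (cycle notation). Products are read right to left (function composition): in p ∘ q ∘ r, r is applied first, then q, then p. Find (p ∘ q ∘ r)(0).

5

Chase 0: r(0) = 4; q(4) = 0; p(0) = 5. Hence (p ∘ q ∘ r)(0) = 5.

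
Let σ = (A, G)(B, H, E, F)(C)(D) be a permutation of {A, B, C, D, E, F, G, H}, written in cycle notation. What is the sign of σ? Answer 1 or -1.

The cycle lengths are 4, 2, 1, 1.
A cycle of length ℓ contributes ℓ−1 transpositions, so σ is a product of 3 + 1 = 4 transpositions — even.

1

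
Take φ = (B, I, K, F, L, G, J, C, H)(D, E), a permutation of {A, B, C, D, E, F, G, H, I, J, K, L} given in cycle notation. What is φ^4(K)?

K lies in the 9-cycle (B, I, K, F, L, G, J, C, H).
Stepping 4 places around the cycle: K → F → L → G → J.

J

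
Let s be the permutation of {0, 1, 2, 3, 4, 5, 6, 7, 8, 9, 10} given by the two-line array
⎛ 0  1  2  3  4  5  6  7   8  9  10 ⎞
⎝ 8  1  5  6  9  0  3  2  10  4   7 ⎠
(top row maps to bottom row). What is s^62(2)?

0

Tracing 2 → 5 → … returns to 2 after 6 steps, so 2 lies in a 6-cycle (0 8 10 7 2 5).
On a 6-cycle, s^6 is the identity, so s^62 = s^2 there (62 ≡ 2 mod 6).
Stepping 2 places around the cycle: 2 → 5 → 0.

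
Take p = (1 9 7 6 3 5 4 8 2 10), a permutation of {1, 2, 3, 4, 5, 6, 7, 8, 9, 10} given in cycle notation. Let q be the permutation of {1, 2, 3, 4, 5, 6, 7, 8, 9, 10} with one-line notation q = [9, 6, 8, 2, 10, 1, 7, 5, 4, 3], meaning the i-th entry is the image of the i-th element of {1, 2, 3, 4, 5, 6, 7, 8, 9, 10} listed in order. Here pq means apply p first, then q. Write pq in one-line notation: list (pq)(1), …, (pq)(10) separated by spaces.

4 3 10 5 2 8 1 6 7 9

(pq)(x) = q(p(x)). Computing each image: q(p(1)) = q(9) = 4, q(p(2)) = q(10) = 3, q(p(3)) = q(5) = 10, q(p(4)) = q(8) = 5, q(p(5)) = q(4) = 2, q(p(6)) = q(3) = 8, q(p(7)) = q(6) = 1, q(p(8)) = q(2) = 6, q(p(9)) = q(7) = 7, q(p(10)) = q(1) = 9.
Hence pq = [4 3 10 5 2 8 1 6 7 9].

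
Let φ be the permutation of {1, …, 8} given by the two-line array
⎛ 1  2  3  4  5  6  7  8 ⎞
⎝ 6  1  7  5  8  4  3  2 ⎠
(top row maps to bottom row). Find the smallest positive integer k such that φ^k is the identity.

6

The disjoint-cycle form of φ has cycle lengths 6, 2.
The order of φ is the least common multiple of its cycle lengths: lcm(6, 2) = 6.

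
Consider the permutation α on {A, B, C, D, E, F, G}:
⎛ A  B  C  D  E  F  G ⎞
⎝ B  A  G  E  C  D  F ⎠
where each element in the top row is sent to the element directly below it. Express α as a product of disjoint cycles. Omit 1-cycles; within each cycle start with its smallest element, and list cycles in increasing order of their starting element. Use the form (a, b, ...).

(A, B)(C, G, F, D, E)

Start at A and follow images: A → B → A, giving the cycle (A, B).
Continuing from each remaining unvisited element yields (A, B)(C, G, F, D, E).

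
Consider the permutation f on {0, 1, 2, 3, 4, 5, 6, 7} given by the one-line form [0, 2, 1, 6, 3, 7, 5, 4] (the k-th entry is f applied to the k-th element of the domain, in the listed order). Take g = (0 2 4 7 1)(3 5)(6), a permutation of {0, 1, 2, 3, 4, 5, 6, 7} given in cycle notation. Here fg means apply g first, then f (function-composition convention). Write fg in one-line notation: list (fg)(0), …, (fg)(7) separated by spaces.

1 0 3 7 4 6 5 2

(fg)(x) = f(g(x)). Computing each image: f(g(0)) = f(2) = 1, f(g(1)) = f(0) = 0, f(g(2)) = f(4) = 3, f(g(3)) = f(5) = 7, f(g(4)) = f(7) = 4, f(g(5)) = f(3) = 6, f(g(6)) = f(6) = 5, f(g(7)) = f(1) = 2.
Hence fg = [1 0 3 7 4 6 5 2].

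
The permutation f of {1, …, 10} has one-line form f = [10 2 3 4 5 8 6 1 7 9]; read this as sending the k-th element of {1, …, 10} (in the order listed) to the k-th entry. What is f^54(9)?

9

Tracing 9 → 7 → … returns to 9 after 6 steps, so 9 lies in a 6-cycle (1, 10, 9, 7, 6, 8).
Since the cycle has length 6, f^54 acts on it the same as f^0 (54 mod 6 = 0).
So f^54(9) = 9.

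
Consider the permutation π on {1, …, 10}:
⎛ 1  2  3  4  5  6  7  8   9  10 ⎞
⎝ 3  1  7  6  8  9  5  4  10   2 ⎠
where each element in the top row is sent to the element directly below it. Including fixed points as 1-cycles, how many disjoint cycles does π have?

1

The cycle decomposition is (1 3 7 5 8 4 6 9 10 2), which has 1 cycle (counting 1-cycles).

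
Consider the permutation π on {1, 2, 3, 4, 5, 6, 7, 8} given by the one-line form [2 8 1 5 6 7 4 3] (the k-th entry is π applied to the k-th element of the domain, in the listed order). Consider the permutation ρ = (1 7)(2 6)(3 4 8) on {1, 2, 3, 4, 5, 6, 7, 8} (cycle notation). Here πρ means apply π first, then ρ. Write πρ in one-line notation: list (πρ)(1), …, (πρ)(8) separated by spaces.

6 3 7 5 2 1 8 4

(πρ)(x) = ρ(π(x)). Computing each image: ρ(π(1)) = ρ(2) = 6, ρ(π(2)) = ρ(8) = 3, ρ(π(3)) = ρ(1) = 7, ρ(π(4)) = ρ(5) = 5, ρ(π(5)) = ρ(6) = 2, ρ(π(6)) = ρ(7) = 1, ρ(π(7)) = ρ(4) = 8, ρ(π(8)) = ρ(3) = 4.
Hence πρ = [6 3 7 5 2 1 8 4].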